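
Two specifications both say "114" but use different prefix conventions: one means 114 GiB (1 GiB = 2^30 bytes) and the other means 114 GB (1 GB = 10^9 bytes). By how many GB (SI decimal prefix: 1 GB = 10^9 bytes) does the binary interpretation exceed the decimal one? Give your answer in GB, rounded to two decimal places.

114 GiB = 114 × 1,073,741,824 = 122,406,567,936 bytes
114 GB = 114 × 1,000,000,000 = 114,000,000,000 bytes
difference = 8,406,567,936 bytes
8,406,567,936 / 1,000,000,000 = 8.41 GB

8.41 GB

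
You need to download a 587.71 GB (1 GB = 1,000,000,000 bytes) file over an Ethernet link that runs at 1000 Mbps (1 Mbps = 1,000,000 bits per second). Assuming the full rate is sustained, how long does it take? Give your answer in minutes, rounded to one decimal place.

587.71 GB = 587,710,000,000 bytes = 4,701,680,000,000 bits
1000 Mbps = 1,000,000,000 bits/s
time = 4,701,680,000,000 / 1,000,000,000 = 4,701.68 s
4,701.68 s / 60 = 78.4 minutes

78.4 minutes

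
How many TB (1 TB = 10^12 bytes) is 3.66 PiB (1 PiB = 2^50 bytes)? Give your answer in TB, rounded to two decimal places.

3.66 PiB = 3.66 × 2^50 bytes = 4,120,793,659,044,003.84 bytes
1 TB = 1,000,000,000,000 bytes
4,120,793,659,044,003.84 / 1,000,000,000,000 = 4,120.79 TB

4,120.79 TB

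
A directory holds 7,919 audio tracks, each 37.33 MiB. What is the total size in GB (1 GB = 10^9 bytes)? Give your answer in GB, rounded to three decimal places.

Total = 7,919 × 37.33 MiB = 295616.27 MiB
= 295616.27 × 1,048,576 bytes = 309,976,125,931.52 bytes
1 GB = 1,000,000,000 bytes
309,976,125,931.52 / 1,000,000,000 = 309.976 GB

309.976 GB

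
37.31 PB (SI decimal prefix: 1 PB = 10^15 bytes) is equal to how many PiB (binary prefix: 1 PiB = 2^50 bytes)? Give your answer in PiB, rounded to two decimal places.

37.31 PB = 37.31 × 10^15 bytes = 37,310,000,000,000,000 bytes
1 PiB = 2^50 bytes = 1,125,899,906,842,624 bytes
37,310,000,000,000,000 / 1,125,899,906,842,624 = 33.14 PiB

33.14 PiB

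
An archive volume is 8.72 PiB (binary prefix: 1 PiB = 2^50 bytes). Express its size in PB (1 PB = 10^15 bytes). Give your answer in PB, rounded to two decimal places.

8.72 PiB = 8.72 × 2^50 bytes = 9,817,847,187,667,681.28 bytes
1 PB = 10^15 bytes = 1,000,000,000,000,000 bytes
9,817,847,187,667,681.28 / 1,000,000,000,000,000 = 9.82 PB

9.82 PB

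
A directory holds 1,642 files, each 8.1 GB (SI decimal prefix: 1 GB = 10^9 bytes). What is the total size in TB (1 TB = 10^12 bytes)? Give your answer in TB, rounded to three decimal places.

13.300 TB

Total = 1,642 × 8.1 GB = 13300.2 GB
= 13300.2 × 1,000,000,000 bytes = 13,300,200,000,000 bytes
1 TB = 1,000,000,000,000 bytes
13,300,200,000,000 / 1,000,000,000,000 = 13.300 TB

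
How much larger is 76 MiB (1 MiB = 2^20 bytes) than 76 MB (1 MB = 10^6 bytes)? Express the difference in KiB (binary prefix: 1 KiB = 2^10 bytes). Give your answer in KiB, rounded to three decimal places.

76 MiB = 76 × 1,048,576 = 79,691,776 bytes
76 MB = 76 × 1,000,000 = 76,000,000 bytes
difference = 3,691,776 bytes
3,691,776 / 1,024 = 3,605.250 KiB

3,605.250 KiB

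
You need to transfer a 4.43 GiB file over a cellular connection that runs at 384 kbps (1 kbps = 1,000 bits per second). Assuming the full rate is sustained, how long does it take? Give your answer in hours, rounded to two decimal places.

27.53 hours

4.43 GiB = 4,756,676,280.32 bytes = 38,053,410,242.56 bits
384 kbps = 384,000 bits/s
time = 38,053,410,242.56 / 384,000 = 99,097.4225 s
99,097.4225 s / 3600 = 27.53 hours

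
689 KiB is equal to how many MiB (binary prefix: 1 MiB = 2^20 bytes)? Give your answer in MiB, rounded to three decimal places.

689 KiB × 1,024 bytes/KiB = 705,536 bytes
1 MiB = 1,048,576 bytes
705,536 / 1,048,576 = 0.673 MiB

0.673 MiB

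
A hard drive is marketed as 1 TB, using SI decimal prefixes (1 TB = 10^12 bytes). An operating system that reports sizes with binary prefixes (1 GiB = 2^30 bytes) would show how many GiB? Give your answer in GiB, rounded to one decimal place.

931.3 GiB

1 TB × 1,000,000,000,000 bytes/TB = 1,000,000,000,000 bytes
1 GiB = 2^30 bytes = 1,073,741,824 bytes
1,000,000,000,000 / 1,073,741,824 = 931.3 GiB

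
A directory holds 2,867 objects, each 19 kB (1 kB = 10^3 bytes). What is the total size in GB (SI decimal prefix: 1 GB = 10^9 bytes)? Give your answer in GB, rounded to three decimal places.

0.054 GB

Total = 2,867 × 19 kB = 54,473 kB
= 54,473 × 1,000 bytes = 54,473,000 bytes
1 GB = 1,000,000,000 bytes
54,473,000 / 1,000,000,000 = 0.054 GB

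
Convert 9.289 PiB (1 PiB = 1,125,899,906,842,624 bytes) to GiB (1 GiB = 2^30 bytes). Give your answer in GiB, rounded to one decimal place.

9.289 PiB = 9.289 × 2^50 bytes = 10,458,484,234,661,134.336 bytes
1 GiB = 1,073,741,824 bytes
10,458,484,234,661,134.336 / 1,073,741,824 = 9,740,222.5 GiB

9,740,222.5 GiB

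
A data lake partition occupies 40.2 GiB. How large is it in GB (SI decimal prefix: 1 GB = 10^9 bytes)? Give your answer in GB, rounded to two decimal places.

43.16 GB

40.2 GiB = 40.2 × 2^30 bytes = 43,164,421,324.8 bytes
1 GB = 10^9 bytes = 1,000,000,000 bytes
43,164,421,324.8 / 1,000,000,000 = 43.16 GB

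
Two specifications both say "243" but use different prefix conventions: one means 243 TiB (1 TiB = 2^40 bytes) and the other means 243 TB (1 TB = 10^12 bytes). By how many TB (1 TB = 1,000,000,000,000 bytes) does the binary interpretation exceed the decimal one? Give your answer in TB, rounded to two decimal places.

24.18 TB

243 TiB = 243 × 1,099,511,627,776 = 267,181,325,549,568 bytes
243 TB = 243 × 1,000,000,000,000 = 243,000,000,000,000 bytes
difference = 24,181,325,549,568 bytes
24,181,325,549,568 / 1,000,000,000,000 = 24.18 TB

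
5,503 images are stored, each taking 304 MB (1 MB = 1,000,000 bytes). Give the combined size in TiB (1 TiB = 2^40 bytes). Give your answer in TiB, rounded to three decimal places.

1.522 TiB

Total = 5,503 × 304 MB = 1,672,912 MB
= 1,672,912 × 1,000,000 bytes = 1,672,912,000,000 bytes
1 TiB = 1,099,511,627,776 bytes
1,672,912,000,000 / 1,099,511,627,776 = 1.522 TiB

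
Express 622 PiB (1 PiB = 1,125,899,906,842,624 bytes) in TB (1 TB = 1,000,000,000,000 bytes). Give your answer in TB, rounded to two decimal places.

622 PiB = 622 × 2^50 bytes = 700,309,742,056,112,128 bytes
1 TB = 10^12 bytes = 1,000,000,000,000 bytes
700,309,742,056,112,128 / 1,000,000,000,000 = 700,309.74 TB

700,309.74 TB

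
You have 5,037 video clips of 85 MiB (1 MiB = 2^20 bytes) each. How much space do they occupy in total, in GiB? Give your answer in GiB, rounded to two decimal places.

418.11 GiB

Total = 5,037 × 85 MiB = 428,145 MiB
= 428,145 × 1,048,576 bytes = 448,942,571,520 bytes
1 GiB = 1,073,741,824 bytes
448,942,571,520 / 1,073,741,824 = 418.11 GiB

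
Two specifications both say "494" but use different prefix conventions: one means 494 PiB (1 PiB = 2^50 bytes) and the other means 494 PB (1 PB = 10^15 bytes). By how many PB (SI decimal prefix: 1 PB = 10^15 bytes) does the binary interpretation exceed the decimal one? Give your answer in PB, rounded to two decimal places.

62.19 PB

494 PiB = 494 × 1,125,899,906,842,624 = 556,194,553,980,256,256 bytes
494 PB = 494 × 1,000,000,000,000,000 = 494,000,000,000,000,000 bytes
difference = 62,194,553,980,256,256 bytes
62,194,553,980,256,256 / 1,000,000,000,000,000 = 62.19 PB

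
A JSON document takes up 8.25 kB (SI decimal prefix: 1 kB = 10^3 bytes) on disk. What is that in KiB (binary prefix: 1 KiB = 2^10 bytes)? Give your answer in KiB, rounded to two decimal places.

8.06 KiB

8.25 kB = 8.25 × 10^3 bytes = 8,250 bytes
1 KiB = 1,024 bytes
8,250 / 1,024 = 8.06 KiB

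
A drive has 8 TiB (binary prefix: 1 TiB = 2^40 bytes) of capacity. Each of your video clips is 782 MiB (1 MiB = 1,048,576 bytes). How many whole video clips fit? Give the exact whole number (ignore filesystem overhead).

10,727

Capacity: 8 TiB = 8,796,093,022,208 bytes
Per item: 782 MiB = 819,986,432 bytes
⌊8,796,093,022,208 / 819,986,432⌋ = 10,727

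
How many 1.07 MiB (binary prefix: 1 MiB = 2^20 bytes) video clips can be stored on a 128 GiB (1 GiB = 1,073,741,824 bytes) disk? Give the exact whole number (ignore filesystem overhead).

Capacity: 128 GiB = 137,438,953,472 bytes
Per item: 1.07 MiB = 1,121,976.32 bytes
⌊137,438,953,472 / 1,121,976.32⌋ = 122,497

122,497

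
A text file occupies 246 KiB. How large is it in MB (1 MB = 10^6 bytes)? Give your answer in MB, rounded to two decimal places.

0.25 MB

246 KiB = 246 × 2^10 bytes = 251,904 bytes
1 MB = 1,000,000 bytes
251,904 / 1,000,000 = 0.25 MB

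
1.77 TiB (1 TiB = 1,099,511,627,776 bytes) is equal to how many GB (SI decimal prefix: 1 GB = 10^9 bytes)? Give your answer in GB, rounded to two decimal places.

1.77 TiB = 1.77 × 2^40 bytes = 1,946,135,581,163.52 bytes
1 GB = 10^9 bytes = 1,000,000,000 bytes
1,946,135,581,163.52 / 1,000,000,000 = 1,946.14 GB

1,946.14 GB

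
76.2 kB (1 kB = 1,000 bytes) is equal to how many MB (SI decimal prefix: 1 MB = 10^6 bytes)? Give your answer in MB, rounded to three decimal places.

0.076 MB

76.2 kB × 1,000 bytes/kB = 76,200 bytes
1 MB = 1,000,000 bytes
76,200 / 1,000,000 = 0.076 MB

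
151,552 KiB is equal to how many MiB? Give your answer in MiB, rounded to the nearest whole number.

148 MiB

151,552 KiB = 151,552 × 2^10 bytes = 155,189,248 bytes
1 MiB = 1,048,576 bytes
155,189,248 / 1,048,576 = 148 MiB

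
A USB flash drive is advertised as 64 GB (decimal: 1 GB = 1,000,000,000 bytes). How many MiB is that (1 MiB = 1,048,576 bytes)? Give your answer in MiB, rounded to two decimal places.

64 GB × 1,000,000,000 bytes/GB = 64,000,000,000 bytes
1 MiB = 2^20 bytes = 1,048,576 bytes
64,000,000,000 / 1,048,576 = 61,035.16 MiB

61,035.16 MiB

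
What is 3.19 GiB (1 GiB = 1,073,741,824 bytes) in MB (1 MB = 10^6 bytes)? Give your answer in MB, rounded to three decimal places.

3,425.236 MB

3.19 GiB × 1,073,741,824 bytes/GiB = 3,425,236,418.56 bytes
1 MB = 10^6 bytes = 1,000,000 bytes
3,425,236,418.56 / 1,000,000 = 3,425.236 MB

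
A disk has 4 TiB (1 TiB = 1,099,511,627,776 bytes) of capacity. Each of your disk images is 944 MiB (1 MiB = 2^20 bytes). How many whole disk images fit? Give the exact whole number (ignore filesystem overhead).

4,443

Capacity: 4 TiB = 4,398,046,511,104 bytes
Per item: 944 MiB = 989,855,744 bytes
⌊4,398,046,511,104 / 989,855,744⌋ = 4,443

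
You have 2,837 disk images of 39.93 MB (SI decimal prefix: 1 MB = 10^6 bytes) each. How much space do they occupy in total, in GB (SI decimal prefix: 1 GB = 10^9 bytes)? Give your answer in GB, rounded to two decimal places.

Total = 2,837 × 39.93 MB = 113281.41 MB
= 113281.41 × 1,000,000 bytes = 113,281,410,000 bytes
1 GB = 1,000,000,000 bytes
113,281,410,000 / 1,000,000,000 = 113.28 GB

113.28 GB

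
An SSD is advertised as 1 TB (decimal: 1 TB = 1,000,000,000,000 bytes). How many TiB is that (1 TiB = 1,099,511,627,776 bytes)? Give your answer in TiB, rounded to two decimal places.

1 TB = 1 × 10^12 bytes = 1,000,000,000,000 bytes
1 TiB = 2^40 bytes = 1,099,511,627,776 bytes
1,000,000,000,000 / 1,099,511,627,776 = 0.91 TiB

0.91 TiB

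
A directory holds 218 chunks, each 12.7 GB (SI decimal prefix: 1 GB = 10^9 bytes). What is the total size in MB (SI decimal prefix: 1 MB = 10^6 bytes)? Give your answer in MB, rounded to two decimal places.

Total = 218 × 12.7 GB = 2768.6 GB
= 2768.6 × 1,000,000,000 bytes = 2,768,600,000,000 bytes
1 MB = 1,000,000 bytes
2,768,600,000,000 / 1,000,000 = 2,768,600.00 MB

2,768,600.00 MB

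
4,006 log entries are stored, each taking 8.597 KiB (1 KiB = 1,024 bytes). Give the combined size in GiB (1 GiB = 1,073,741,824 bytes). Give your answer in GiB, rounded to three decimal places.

0.033 GiB

Total = 4,006 × 8.597 KiB = 34439.582 KiB
= 34439.582 × 1,024 bytes = 35,266,131.968 bytes
1 GiB = 1,073,741,824 bytes
35,266,131.968 / 1,073,741,824 = 0.033 GiB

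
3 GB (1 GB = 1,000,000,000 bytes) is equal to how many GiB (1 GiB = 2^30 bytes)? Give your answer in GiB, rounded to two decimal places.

3 GB × 1,000,000,000 bytes/GB = 3,000,000,000 bytes
1 GiB = 1,073,741,824 bytes
3,000,000,000 / 1,073,741,824 = 2.79 GiB

2.79 GiB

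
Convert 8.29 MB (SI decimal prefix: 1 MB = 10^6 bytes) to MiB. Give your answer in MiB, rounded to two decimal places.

8.29 MB = 8.29 × 10^6 bytes = 8,290,000 bytes
1 MiB = 2^20 bytes = 1,048,576 bytes
8,290,000 / 1,048,576 = 7.91 MiB

7.91 MiB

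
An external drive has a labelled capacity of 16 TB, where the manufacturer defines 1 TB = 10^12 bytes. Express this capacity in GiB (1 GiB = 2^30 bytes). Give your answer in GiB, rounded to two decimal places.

14,901.16 GiB

16 TB = 16 × 10^12 bytes = 16,000,000,000,000 bytes
1 GiB = 2^30 bytes = 1,073,741,824 bytes
16,000,000,000,000 / 1,073,741,824 = 14,901.16 GiB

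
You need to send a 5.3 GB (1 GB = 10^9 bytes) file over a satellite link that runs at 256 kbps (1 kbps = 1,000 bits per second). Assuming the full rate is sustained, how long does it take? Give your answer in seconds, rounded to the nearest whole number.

165,625 seconds

5.3 GB = 5,300,000,000 bytes = 42,400,000,000 bits
256 kbps = 256,000 bits/s
time = 42,400,000,000 / 256,000 = 165,625 s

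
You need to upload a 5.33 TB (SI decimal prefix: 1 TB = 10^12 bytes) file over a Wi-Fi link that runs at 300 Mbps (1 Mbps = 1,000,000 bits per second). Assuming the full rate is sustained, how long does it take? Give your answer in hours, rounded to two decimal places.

5.33 TB = 5,330,000,000,000 bytes = 42,640,000,000,000 bits
300 Mbps = 300,000,000 bits/s
time = 42,640,000,000,000 / 300,000,000 = 142,133.3333 s
142,133.3333 s / 3600 = 39.48 hours

39.48 hours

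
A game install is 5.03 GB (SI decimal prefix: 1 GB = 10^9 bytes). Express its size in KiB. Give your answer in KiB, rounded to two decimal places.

5.03 GB × 1,000,000,000 bytes/GB = 5,030,000,000 bytes
1 KiB = 1,024 bytes
5,030,000,000 / 1,024 = 4,912,109.38 KiB

4,912,109.38 KiB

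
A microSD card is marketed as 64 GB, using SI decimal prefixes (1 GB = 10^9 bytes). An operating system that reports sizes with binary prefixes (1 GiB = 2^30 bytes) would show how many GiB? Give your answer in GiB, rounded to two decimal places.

59.60 GiB

64 GB = 64 × 10^9 bytes = 64,000,000,000 bytes
1 GiB = 1,073,741,824 bytes
64,000,000,000 / 1,073,741,824 = 59.60 GiB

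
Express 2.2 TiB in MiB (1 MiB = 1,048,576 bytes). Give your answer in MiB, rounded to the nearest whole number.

2,306,867 MiB

2.2 TiB = 2.2 × 2^40 bytes = 2,418,925,581,107.2 bytes
1 MiB = 1,048,576 bytes
2,418,925,581,107.2 / 1,048,576 = 2,306,867 MiB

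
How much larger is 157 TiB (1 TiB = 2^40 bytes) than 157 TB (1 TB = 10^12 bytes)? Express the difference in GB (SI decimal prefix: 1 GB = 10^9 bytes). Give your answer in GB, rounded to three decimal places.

157 TiB = 157 × 1,099,511,627,776 = 172,623,325,560,832 bytes
157 TB = 157 × 1,000,000,000,000 = 157,000,000,000,000 bytes
difference = 15,623,325,560,832 bytes
15,623,325,560,832 / 1,000,000,000 = 15,623.326 GB

15,623.326 GB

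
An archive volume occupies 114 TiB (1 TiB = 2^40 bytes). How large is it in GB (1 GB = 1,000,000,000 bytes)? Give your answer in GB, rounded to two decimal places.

114 TiB × 1,099,511,627,776 bytes/TiB = 125,344,325,566,464 bytes
1 GB = 1,000,000,000 bytes
125,344,325,566,464 / 1,000,000,000 = 125,344.33 GB

125,344.33 GB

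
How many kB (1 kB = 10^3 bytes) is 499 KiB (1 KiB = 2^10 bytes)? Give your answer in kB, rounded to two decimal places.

499 KiB = 499 × 2^10 bytes = 510,976 bytes
1 kB = 1,000 bytes
510,976 / 1,000 = 510.98 kB

510.98 kB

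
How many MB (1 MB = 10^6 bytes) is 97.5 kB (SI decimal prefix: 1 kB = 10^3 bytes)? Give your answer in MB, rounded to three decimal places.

0.098 MB

97.5 kB = 97.5 × 10^3 bytes = 97,500 bytes
1 MB = 10^6 bytes = 1,000,000 bytes
97,500 / 1,000,000 = 0.098 MB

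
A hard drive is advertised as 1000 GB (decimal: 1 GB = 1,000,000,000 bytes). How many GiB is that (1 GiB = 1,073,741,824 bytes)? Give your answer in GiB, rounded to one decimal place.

931.3 GiB

1000 GB = 1000 × 10^9 bytes = 1,000,000,000,000 bytes
1 GiB = 1,073,741,824 bytes
1,000,000,000,000 / 1,073,741,824 = 931.3 GiB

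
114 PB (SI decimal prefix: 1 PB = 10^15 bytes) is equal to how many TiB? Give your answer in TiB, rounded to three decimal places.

103,682.396 TiB

114 PB = 114 × 10^15 bytes = 114,000,000,000,000,000 bytes
1 TiB = 1,099,511,627,776 bytes
114,000,000,000,000,000 / 1,099,511,627,776 = 103,682.396 TiB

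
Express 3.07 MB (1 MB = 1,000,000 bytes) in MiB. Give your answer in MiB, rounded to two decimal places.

3.07 MB × 1,000,000 bytes/MB = 3,070,000 bytes
1 MiB = 2^20 bytes = 1,048,576 bytes
3,070,000 / 1,048,576 = 2.93 MiB

2.93 MiB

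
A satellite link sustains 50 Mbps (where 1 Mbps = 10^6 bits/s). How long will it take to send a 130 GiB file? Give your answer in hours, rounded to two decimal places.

6.20 hours

130 GiB = 139,586,437,120 bytes = 1,116,691,496,960 bits
50 Mbps = 50,000,000 bits/s
time = 1,116,691,496,960 / 50,000,000 = 22,333.8299 s
22,333.8299 s / 3600 = 6.20 hours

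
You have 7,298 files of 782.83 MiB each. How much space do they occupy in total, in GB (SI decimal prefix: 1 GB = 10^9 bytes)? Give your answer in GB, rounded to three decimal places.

Total = 7,298 × 782.83 MiB = 5713093.34 MiB
= 5713093.34 × 1,048,576 bytes = 5,990,612,562,083.84 bytes
1 GB = 1,000,000,000 bytes
5,990,612,562,083.84 / 1,000,000,000 = 5,990.613 GB

5,990.613 GB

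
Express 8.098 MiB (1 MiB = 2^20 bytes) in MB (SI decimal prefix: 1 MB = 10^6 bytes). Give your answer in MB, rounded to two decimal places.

8.49 MB

8.098 MiB = 8.098 × 2^20 bytes = 8,491,368.448 bytes
1 MB = 10^6 bytes = 1,000,000 bytes
8,491,368.448 / 1,000,000 = 8.49 MB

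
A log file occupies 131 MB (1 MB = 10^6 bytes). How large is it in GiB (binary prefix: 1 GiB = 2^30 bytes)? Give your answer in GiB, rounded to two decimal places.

0.12 GiB

131 MB = 131 × 10^6 bytes = 131,000,000 bytes
1 GiB = 2^30 bytes = 1,073,741,824 bytes
131,000,000 / 1,073,741,824 = 0.12 GiB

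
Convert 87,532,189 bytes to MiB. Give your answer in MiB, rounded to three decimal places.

87,532,189 bytes given.
1 MiB = 2^20 bytes = 1,048,576 bytes
87,532,189 / 1,048,576 = 83.477 MiB

83.477 MiB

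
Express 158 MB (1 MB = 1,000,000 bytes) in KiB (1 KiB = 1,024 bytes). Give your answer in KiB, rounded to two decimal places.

154,296.88 KiB

158 MB = 158 × 10^6 bytes = 158,000,000 bytes
1 KiB = 2^10 bytes = 1,024 bytes
158,000,000 / 1,024 = 154,296.88 KiB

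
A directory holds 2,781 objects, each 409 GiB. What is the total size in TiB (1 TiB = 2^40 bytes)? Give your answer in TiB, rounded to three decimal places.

1,110.771 TiB

Total = 2,781 × 409 GiB = 1,137,429 GiB
= 1,137,429 × 1,073,741,824 bytes = 1,221,305,089,130,496 bytes
1 TiB = 1,099,511,627,776 bytes
1,221,305,089,130,496 / 1,099,511,627,776 = 1,110.771 TiB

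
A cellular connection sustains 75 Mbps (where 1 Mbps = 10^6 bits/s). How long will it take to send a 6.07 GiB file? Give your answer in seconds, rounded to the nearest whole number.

6.07 GiB = 6,517,612,871.68 bytes = 52,140,902,973.44 bits
75 Mbps = 75,000,000 bits/s
time = 52,140,902,973.44 / 75,000,000 = 695 s

695 seconds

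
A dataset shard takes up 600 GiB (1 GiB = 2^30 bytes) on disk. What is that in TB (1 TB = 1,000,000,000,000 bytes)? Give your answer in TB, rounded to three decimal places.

0.644 TB

600 GiB = 600 × 2^30 bytes = 644,245,094,400 bytes
1 TB = 10^12 bytes = 1,000,000,000,000 bytes
644,245,094,400 / 1,000,000,000,000 = 0.644 TB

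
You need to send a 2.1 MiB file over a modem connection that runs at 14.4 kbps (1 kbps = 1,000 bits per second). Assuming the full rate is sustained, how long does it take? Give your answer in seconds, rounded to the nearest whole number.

1,223 seconds

2.1 MiB = 2,202,009.6 bytes = 17,616,076.8 bits
14.4 kbps = 14,400 bits/s
time = 17,616,076.8 / 14,400 = 1,223 s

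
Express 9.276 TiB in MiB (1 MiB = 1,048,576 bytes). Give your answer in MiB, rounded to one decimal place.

9.276 TiB = 9.276 × 2^40 bytes = 10,199,069,859,250.176 bytes
1 MiB = 2^20 bytes = 1,048,576 bytes
10,199,069,859,250.176 / 1,048,576 = 9,726,591.0 MiB

9,726,591.0 MiB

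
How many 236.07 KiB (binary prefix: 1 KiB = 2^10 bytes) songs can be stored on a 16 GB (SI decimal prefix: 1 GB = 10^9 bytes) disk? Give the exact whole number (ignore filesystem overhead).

Capacity: 16 GB = 16,000,000,000 bytes
Per item: 236.07 KiB = 241,735.68 bytes
⌊16,000,000,000 / 241,735.68⌋ = 66,187

66,187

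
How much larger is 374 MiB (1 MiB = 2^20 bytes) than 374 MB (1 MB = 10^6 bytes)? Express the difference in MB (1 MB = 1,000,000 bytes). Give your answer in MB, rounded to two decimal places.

374 MiB = 374 × 1,048,576 = 392,167,424 bytes
374 MB = 374 × 1,000,000 = 374,000,000 bytes
difference = 18,167,424 bytes
18,167,424 / 1,000,000 = 18.17 MB

18.17 MB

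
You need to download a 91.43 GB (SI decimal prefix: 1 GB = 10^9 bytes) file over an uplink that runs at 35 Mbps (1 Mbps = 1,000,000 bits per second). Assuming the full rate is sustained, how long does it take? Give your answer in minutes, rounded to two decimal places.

91.43 GB = 91,430,000,000 bytes = 731,440,000,000 bits
35 Mbps = 35,000,000 bits/s
time = 731,440,000,000 / 35,000,000 = 20,898.286 s
20,898.286 s / 60 = 348.30 minutes

348.30 minutes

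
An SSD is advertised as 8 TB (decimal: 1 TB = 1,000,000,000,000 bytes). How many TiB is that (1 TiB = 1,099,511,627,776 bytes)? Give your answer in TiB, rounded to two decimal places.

8 TB × 1,000,000,000,000 bytes/TB = 8,000,000,000,000 bytes
1 TiB = 1,099,511,627,776 bytes
8,000,000,000,000 / 1,099,511,627,776 = 7.28 TiB

7.28 TiB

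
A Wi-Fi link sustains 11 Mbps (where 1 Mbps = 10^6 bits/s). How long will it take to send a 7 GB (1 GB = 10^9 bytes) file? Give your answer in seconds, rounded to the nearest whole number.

7 GB = 7,000,000,000 bytes = 56,000,000,000 bits
11 Mbps = 11,000,000 bits/s
time = 56,000,000,000 / 11,000,000 = 5,091 s

5,091 seconds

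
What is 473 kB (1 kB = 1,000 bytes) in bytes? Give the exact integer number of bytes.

473,000 bytes

473 × 1,000 = 473,000 bytes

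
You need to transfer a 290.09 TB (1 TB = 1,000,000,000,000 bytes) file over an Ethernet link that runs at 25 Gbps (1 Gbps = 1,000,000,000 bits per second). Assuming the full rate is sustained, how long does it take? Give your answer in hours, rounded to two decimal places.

290.09 TB = 290,090,000,000,000 bytes = 2,320,720,000,000,000 bits
25 Gbps = 25,000,000,000 bits/s
time = 2,320,720,000,000,000 / 25,000,000,000 = 92,828.8000 s
92,828.8000 s / 3600 = 25.79 hours

25.79 hours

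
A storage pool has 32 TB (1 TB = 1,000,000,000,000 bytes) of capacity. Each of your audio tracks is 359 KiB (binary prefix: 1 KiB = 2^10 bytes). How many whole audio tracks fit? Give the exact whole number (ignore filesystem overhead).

87,047,353

Capacity: 32 TB = 32,000,000,000,000 bytes
Per item: 359 KiB = 367,616 bytes
⌊32,000,000,000,000 / 367,616⌋ = 87,047,353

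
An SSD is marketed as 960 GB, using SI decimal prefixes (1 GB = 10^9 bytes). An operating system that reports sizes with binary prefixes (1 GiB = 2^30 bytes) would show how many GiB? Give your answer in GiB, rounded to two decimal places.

960 GB = 960 × 10^9 bytes = 960,000,000,000 bytes
1 GiB = 2^30 bytes = 1,073,741,824 bytes
960,000,000,000 / 1,073,741,824 = 894.07 GiB

894.07 GiB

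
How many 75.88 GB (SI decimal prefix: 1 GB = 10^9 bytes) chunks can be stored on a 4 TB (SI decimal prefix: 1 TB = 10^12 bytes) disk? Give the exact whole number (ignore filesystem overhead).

52

Capacity: 4 TB = 4,000,000,000,000 bytes
Per item: 75.88 GB = 75,880,000,000 bytes
⌊4,000,000,000,000 / 75,880,000,000⌋ = 52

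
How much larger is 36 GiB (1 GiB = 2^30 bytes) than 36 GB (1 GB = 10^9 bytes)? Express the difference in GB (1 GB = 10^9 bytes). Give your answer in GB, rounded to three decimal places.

36 GiB = 36 × 1,073,741,824 = 38,654,705,664 bytes
36 GB = 36 × 1,000,000,000 = 36,000,000,000 bytes
difference = 2,654,705,664 bytes
2,654,705,664 / 1,000,000,000 = 2.655 GB

2.655 GB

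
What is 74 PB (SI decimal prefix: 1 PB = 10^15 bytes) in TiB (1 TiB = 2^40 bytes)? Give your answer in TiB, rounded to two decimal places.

67,302.61 TiB

74 PB × 1,000,000,000,000,000 bytes/PB = 74,000,000,000,000,000 bytes
1 TiB = 2^40 bytes = 1,099,511,627,776 bytes
74,000,000,000,000,000 / 1,099,511,627,776 = 67,302.61 TiB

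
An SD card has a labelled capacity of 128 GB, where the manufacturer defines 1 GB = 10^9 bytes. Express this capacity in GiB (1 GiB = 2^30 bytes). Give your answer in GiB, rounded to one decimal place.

119.2 GiB

128 GB × 1,000,000,000 bytes/GB = 128,000,000,000 bytes
1 GiB = 2^30 bytes = 1,073,741,824 bytes
128,000,000,000 / 1,073,741,824 = 119.2 GiB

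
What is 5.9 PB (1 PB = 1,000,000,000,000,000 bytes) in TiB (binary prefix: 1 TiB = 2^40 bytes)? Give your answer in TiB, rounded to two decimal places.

5,366.02 TiB

5.9 PB = 5.9 × 10^15 bytes = 5,900,000,000,000,000 bytes
1 TiB = 1,099,511,627,776 bytes
5,900,000,000,000,000 / 1,099,511,627,776 = 5,366.02 TiB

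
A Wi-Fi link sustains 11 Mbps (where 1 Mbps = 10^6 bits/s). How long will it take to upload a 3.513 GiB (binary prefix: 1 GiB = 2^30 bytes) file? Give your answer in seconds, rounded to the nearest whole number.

3.513 GiB = 3,772,055,027.712 bytes = 30,176,440,221.696 bits
11 Mbps = 11,000,000 bits/s
time = 30,176,440,221.696 / 11,000,000 = 2,743 s

2,743 seconds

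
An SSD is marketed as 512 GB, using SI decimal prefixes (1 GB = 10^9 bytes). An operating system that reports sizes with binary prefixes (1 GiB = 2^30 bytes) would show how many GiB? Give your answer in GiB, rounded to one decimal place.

512 GB × 1,000,000,000 bytes/GB = 512,000,000,000 bytes
1 GiB = 2^30 bytes = 1,073,741,824 bytes
512,000,000,000 / 1,073,741,824 = 476.8 GiB

476.8 GiB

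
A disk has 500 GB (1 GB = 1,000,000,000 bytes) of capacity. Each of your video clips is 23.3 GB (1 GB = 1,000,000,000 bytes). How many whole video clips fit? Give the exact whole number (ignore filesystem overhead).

21

Capacity: 500 GB = 500,000,000,000 bytes
Per item: 23.3 GB = 23,300,000,000 bytes
⌊500,000,000,000 / 23,300,000,000⌋ = 21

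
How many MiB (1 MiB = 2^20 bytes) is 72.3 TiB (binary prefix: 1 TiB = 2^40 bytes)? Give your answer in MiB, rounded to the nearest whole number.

75,812,045 MiB

72.3 TiB = 72.3 × 2^40 bytes = 79,494,690,688,204.8 bytes
1 MiB = 1,048,576 bytes
79,494,690,688,204.8 / 1,048,576 = 75,812,045 MiB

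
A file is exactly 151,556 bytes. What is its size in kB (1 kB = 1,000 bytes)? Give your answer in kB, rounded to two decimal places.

151,556 bytes given.
1 kB = 10^3 bytes = 1,000 bytes
151,556 / 1,000 = 151.56 kB

151.56 kB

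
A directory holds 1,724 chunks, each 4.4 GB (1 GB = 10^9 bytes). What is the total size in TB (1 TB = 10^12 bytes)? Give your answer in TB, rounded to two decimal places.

7.59 TB

Total = 1,724 × 4.4 GB = 7585.6 GB
= 7585.6 × 1,000,000,000 bytes = 7,585,600,000,000 bytes
1 TB = 1,000,000,000,000 bytes
7,585,600,000,000 / 1,000,000,000,000 = 7.59 TB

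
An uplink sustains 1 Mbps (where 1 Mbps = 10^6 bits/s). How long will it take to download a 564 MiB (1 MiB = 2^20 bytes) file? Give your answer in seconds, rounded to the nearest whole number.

564 MiB = 591,396,864 bytes = 4,731,174,912 bits
1 Mbps = 1,000,000 bits/s
time = 4,731,174,912 / 1,000,000 = 4,731 s

4,731 seconds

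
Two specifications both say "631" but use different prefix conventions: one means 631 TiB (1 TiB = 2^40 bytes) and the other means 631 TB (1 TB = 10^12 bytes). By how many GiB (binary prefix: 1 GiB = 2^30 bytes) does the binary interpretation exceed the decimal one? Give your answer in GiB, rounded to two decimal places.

58,479.46 GiB

631 TiB = 631 × 1,099,511,627,776 = 693,791,837,126,656 bytes
631 TB = 631 × 1,000,000,000,000 = 631,000,000,000,000 bytes
difference = 62,791,837,126,656 bytes
62,791,837,126,656 / 1,073,741,824 = 58,479.46 GiB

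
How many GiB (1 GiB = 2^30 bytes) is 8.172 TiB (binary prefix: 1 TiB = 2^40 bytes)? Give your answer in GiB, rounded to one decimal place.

8,368.1 GiB

8.172 TiB × 1,099,511,627,776 bytes/TiB = 8,985,209,022,185.472 bytes
1 GiB = 1,073,741,824 bytes
8,985,209,022,185.472 / 1,073,741,824 = 8,368.1 GiB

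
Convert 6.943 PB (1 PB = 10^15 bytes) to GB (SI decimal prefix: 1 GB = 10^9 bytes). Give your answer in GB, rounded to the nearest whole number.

6.943 PB × 1,000,000,000,000,000 bytes/PB = 6,943,000,000,000,000 bytes
1 GB = 1,000,000,000 bytes
6,943,000,000,000,000 / 1,000,000,000 = 6,943,000 GB

6,943,000 GB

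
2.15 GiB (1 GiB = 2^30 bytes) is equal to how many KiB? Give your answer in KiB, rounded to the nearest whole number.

2.15 GiB = 2.15 × 2^30 bytes = 2,308,544,921.6 bytes
1 KiB = 1,024 bytes
2,308,544,921.6 / 1,024 = 2,254,438 KiB

2,254,438 KiB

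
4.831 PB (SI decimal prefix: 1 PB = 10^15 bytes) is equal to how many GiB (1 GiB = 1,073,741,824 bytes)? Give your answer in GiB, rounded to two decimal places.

4.831 PB = 4.831 × 10^15 bytes = 4,831,000,000,000,000 bytes
1 GiB = 2^30 bytes = 1,073,741,824 bytes
4,831,000,000,000,000 / 1,073,741,824 = 4,499,219.36 GiB

4,499,219.36 GiB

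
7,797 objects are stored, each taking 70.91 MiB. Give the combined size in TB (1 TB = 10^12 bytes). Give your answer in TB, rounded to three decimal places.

0.580 TB

Total = 7,797 × 70.91 MiB = 552885.27 MiB
= 552885.27 × 1,048,576 bytes = 579,742,224,875.52 bytes
1 TB = 1,000,000,000,000 bytes
579,742,224,875.52 / 1,000,000,000,000 = 0.580 TB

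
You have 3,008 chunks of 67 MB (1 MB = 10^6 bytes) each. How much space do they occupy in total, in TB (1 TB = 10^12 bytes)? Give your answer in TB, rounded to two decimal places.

0.20 TB

Total = 3,008 × 67 MB = 201,536 MB
= 201,536 × 1,000,000 bytes = 201,536,000,000 bytes
1 TB = 1,000,000,000,000 bytes
201,536,000,000 / 1,000,000,000,000 = 0.20 TB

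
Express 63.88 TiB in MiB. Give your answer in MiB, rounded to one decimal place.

66,983,034.9 MiB

63.88 TiB × 1,099,511,627,776 bytes/TiB = 70,236,802,782,330.88 bytes
1 MiB = 1,048,576 bytes
70,236,802,782,330.88 / 1,048,576 = 66,983,034.9 MiB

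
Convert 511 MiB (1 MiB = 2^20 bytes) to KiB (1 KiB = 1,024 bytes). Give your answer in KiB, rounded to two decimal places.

523,264.00 KiB

511 MiB = 511 × 2^20 bytes = 535,822,336 bytes
1 KiB = 2^10 bytes = 1,024 bytes
535,822,336 / 1,024 = 523,264.00 KiB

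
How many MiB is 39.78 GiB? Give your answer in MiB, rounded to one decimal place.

40,734.7 MiB

39.78 GiB × 1,073,741,824 bytes/GiB = 42,713,449,758.72 bytes
1 MiB = 1,048,576 bytes
42,713,449,758.72 / 1,048,576 = 40,734.7 MiB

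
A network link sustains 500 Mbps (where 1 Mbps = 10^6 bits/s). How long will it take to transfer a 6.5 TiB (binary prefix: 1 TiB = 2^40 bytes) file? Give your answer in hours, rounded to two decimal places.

31.76 hours

6.5 TiB = 7,146,825,580,544 bytes = 57,174,604,644,352 bits
500 Mbps = 500,000,000 bits/s
time = 57,174,604,644,352 / 500,000,000 = 114,349.2093 s
114,349.2093 s / 3600 = 31.76 hours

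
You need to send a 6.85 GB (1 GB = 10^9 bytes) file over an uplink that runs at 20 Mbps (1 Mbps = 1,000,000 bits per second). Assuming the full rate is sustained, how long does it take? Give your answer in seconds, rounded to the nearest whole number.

2,740 seconds

6.85 GB = 6,850,000,000 bytes = 54,800,000,000 bits
20 Mbps = 20,000,000 bits/s
time = 54,800,000,000 / 20,000,000 = 2,740 s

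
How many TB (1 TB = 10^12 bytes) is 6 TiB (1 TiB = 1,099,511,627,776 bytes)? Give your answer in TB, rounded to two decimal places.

6.60 TB

6 TiB × 1,099,511,627,776 bytes/TiB = 6,597,069,766,656 bytes
1 TB = 1,000,000,000,000 bytes
6,597,069,766,656 / 1,000,000,000,000 = 6.60 TB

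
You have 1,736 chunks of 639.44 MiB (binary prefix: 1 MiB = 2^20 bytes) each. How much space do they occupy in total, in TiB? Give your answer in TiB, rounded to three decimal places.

1.059 TiB

Total = 1,736 × 639.44 MiB = 1110067.84 MiB
= 1110067.84 × 1,048,576 bytes = 1,163,990,495,395.84 bytes
1 TiB = 1,099,511,627,776 bytes
1,163,990,495,395.84 / 1,099,511,627,776 = 1.059 TiB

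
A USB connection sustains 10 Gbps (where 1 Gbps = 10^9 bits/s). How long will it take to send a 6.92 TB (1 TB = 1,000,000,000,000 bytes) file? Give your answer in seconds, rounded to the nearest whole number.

5,536 seconds

6.92 TB = 6,920,000,000,000 bytes = 55,360,000,000,000 bits
10 Gbps = 10,000,000,000 bits/s
time = 55,360,000,000,000 / 10,000,000,000 = 5,536 s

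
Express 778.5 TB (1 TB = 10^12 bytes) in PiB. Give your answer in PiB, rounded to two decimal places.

0.69 PiB

778.5 TB = 778.5 × 10^12 bytes = 778,500,000,000,000 bytes
1 PiB = 1,125,899,906,842,624 bytes
778,500,000,000,000 / 1,125,899,906,842,624 = 0.69 PiB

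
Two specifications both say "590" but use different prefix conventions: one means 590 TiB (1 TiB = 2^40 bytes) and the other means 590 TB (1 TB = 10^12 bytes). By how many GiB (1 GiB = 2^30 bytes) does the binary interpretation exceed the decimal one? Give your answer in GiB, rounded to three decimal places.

54,679.681 GiB

590 TiB = 590 × 1,099,511,627,776 = 648,711,860,387,840 bytes
590 TB = 590 × 1,000,000,000,000 = 590,000,000,000,000 bytes
difference = 58,711,860,387,840 bytes
58,711,860,387,840 / 1,073,741,824 = 54,679.681 GiB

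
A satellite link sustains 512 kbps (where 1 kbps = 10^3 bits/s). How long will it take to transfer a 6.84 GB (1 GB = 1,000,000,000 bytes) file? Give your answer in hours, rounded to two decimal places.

29.69 hours

6.84 GB = 6,840,000,000 bytes = 54,720,000,000 bits
512 kbps = 512,000 bits/s
time = 54,720,000,000 / 512,000 = 106,875.0000 s
106,875.0000 s / 3600 = 29.69 hours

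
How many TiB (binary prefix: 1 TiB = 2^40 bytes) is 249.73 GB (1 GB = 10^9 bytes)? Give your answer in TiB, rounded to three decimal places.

0.227 TiB

249.73 GB = 249.73 × 10^9 bytes = 249,730,000,000 bytes
1 TiB = 2^40 bytes = 1,099,511,627,776 bytes
249,730,000,000 / 1,099,511,627,776 = 0.227 TiB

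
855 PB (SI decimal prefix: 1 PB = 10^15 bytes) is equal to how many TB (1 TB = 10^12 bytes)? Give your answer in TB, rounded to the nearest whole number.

855,000 TB

855 PB = 855 × 10^15 bytes = 855,000,000,000,000,000 bytes
1 TB = 10^12 bytes = 1,000,000,000,000 bytes
855,000,000,000,000,000 / 1,000,000,000,000 = 855,000 TB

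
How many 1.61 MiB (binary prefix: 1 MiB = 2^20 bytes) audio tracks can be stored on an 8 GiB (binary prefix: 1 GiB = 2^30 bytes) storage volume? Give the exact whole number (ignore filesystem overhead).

Capacity: 8 GiB = 8,589,934,592 bytes
Per item: 1.61 MiB = 1,688,207.36 bytes
⌊8,589,934,592 / 1,688,207.36⌋ = 5,088

5,088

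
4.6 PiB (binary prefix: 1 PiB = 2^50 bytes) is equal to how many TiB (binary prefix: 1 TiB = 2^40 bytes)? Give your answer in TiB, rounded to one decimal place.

4.6 PiB = 4.6 × 2^50 bytes = 5,179,139,571,476,070.4 bytes
1 TiB = 1,099,511,627,776 bytes
5,179,139,571,476,070.4 / 1,099,511,627,776 = 4,710.4 TiB

4,710.4 TiB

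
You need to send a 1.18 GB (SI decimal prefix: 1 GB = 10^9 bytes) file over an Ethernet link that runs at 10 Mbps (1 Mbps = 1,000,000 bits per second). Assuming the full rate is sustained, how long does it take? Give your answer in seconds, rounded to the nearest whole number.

944 seconds

1.18 GB = 1,180,000,000 bytes = 9,440,000,000 bits
10 Mbps = 10,000,000 bits/s
time = 9,440,000,000 / 10,000,000 = 944 s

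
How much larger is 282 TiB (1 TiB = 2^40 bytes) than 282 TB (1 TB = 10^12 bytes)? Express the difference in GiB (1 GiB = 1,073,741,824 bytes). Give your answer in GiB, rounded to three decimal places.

26,135.034 GiB

282 TiB = 282 × 1,099,511,627,776 = 310,062,279,032,832 bytes
282 TB = 282 × 1,000,000,000,000 = 282,000,000,000,000 bytes
difference = 28,062,279,032,832 bytes
28,062,279,032,832 / 1,073,741,824 = 26,135.034 GiB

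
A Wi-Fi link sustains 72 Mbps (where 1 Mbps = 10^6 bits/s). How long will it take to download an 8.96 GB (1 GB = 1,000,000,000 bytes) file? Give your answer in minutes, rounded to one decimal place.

8.96 GB = 8,960,000,000 bytes = 71,680,000,000 bits
72 Mbps = 72,000,000 bits/s
time = 71,680,000,000 / 72,000,000 = 995.56 s
995.56 s / 60 = 16.6 minutes

16.6 minutes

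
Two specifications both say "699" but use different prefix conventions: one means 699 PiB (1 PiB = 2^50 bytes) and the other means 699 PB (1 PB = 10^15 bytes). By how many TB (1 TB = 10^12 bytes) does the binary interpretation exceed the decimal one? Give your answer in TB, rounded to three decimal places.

699 PiB = 699 × 1,125,899,906,842,624 = 787,004,034,882,994,176 bytes
699 PB = 699 × 1,000,000,000,000,000 = 699,000,000,000,000,000 bytes
difference = 88,004,034,882,994,176 bytes
88,004,034,882,994,176 / 1,000,000,000,000 = 88,004.035 TB

88,004.035 TB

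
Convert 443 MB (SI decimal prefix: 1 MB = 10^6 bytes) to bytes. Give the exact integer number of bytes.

443,000,000 bytes

443 × 1,000,000 = 443,000,000 bytes  (1 MB = 10^6 bytes)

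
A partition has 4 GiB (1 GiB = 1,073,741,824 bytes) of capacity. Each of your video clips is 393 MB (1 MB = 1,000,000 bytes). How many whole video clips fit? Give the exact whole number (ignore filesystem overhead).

Capacity: 4 GiB = 4,294,967,296 bytes
Per item: 393 MB = 393,000,000 bytes
⌊4,294,967,296 / 393,000,000⌋ = 10

10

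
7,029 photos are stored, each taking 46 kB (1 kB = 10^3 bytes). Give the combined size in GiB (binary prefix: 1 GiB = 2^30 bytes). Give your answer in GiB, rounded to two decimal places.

Total = 7,029 × 46 kB = 323,334 kB
= 323,334 × 1,000 bytes = 323,334,000 bytes
1 GiB = 1,073,741,824 bytes
323,334,000 / 1,073,741,824 = 0.30 GiB

0.30 GiB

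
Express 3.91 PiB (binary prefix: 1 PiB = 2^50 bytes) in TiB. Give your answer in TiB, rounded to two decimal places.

3.91 PiB = 3.91 × 2^50 bytes = 4,402,268,635,754,659.84 bytes
1 TiB = 2^40 bytes = 1,099,511,627,776 bytes
4,402,268,635,754,659.84 / 1,099,511,627,776 = 4,003.84 TiB

4,003.84 TiB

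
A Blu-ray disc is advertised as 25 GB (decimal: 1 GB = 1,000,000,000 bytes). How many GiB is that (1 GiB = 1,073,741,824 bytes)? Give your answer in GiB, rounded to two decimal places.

25 GB × 1,000,000,000 bytes/GB = 25,000,000,000 bytes
1 GiB = 2^30 bytes = 1,073,741,824 bytes
25,000,000,000 / 1,073,741,824 = 23.28 GiB

23.28 GiB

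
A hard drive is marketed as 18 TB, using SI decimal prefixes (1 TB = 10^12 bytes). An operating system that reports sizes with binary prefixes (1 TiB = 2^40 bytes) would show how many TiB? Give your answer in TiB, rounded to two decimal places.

18 TB = 18 × 10^12 bytes = 18,000,000,000,000 bytes
1 TiB = 1,099,511,627,776 bytes
18,000,000,000,000 / 1,099,511,627,776 = 16.37 TiB

16.37 TiB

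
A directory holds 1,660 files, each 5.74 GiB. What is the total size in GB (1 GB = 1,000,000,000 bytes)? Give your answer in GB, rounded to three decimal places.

10,231.042 GB

Total = 1,660 × 5.74 GiB = 9528.4 GiB
= 9528.4 × 1,073,741,824 bytes = 10,231,041,595,801.6 bytes
1 GB = 1,000,000,000 bytes
10,231,041,595,801.6 / 1,000,000,000 = 10,231.042 GB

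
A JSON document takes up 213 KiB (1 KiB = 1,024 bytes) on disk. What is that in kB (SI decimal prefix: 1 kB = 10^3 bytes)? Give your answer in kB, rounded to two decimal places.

218.11 kB

213 KiB = 213 × 2^10 bytes = 218,112 bytes
1 kB = 10^3 bytes = 1,000 bytes
218,112 / 1,000 = 218.11 kB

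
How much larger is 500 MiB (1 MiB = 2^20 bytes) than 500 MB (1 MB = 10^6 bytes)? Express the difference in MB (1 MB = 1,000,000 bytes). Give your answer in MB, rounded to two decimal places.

500 MiB = 500 × 1,048,576 = 524,288,000 bytes
500 MB = 500 × 1,000,000 = 500,000,000 bytes
difference = 24,288,000 bytes
24,288,000 / 1,000,000 = 24.29 MB

24.29 MB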